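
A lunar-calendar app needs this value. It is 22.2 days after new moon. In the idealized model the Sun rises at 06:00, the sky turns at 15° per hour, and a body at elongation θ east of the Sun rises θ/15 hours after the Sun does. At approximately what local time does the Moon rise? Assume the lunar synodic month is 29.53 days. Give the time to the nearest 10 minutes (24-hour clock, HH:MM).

Phase angle: θ = 360°·(22.2 d)/(29.53 d) = 270.6°.
Delay after the Sun = 270.6° / (15°/h) ≈ 18.04 h.
06:00 + 18.043 h ≈ 00:03 → 00:00 to the nearest ten minutes.

00:00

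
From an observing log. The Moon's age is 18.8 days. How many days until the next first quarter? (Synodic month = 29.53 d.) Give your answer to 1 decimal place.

18.1 days

First quarter occurs at elongation 90°, i.e. at age 29.53 × 90/360 = 7.383 d.
Already past this cycle's first quarter; the next is at 7.383 + 29.53 = 36.913 d, so 36.913 − 18.8 = 18.113 days.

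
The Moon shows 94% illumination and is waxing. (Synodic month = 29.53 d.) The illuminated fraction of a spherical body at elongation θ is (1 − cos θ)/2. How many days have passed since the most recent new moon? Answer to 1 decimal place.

From f = (1 − cos θ)/2: cos θ = 1 − 2×0.94 = -0.880; arccos → 151.6°.
Waxing ⇒ before full, so θ = 151.6°.
At 360°/29.53 d per day, 151.6° corresponds to 12.44 days.

12.4 days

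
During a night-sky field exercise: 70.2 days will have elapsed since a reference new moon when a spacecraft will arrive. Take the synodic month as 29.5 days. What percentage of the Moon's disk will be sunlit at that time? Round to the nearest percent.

Reduce mod P: 70.2 − 2×29.5 = 11.20 d into the current lunation.
The Moon has covered 11.20/29.5 of its cycle, so θ ≈ 360° × 11.20/29.5 = 136.7°.
cos 136.7° = (-0.728), so f = (1 − (-0.728))/2 = 0.864, so 86%.

86%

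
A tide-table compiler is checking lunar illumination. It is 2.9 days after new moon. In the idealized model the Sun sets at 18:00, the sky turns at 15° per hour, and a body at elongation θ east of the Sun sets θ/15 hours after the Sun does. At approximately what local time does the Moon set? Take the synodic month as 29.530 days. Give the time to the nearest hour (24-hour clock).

20:00

Elongation θ = 360° × 2.9/29.530 ≈ 35.4°.
At 15° of sky rotation per hour, 35.4° corresponds to a 2.36 h lag.
18:00 + 2.36 h ≈ 20:21 → 20:00 to the nearest hour.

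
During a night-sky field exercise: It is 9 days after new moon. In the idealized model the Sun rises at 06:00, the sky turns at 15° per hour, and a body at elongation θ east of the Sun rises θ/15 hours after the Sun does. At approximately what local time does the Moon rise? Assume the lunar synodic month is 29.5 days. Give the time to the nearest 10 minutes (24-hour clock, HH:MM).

Phase angle: θ = 360°·(9 d)/(29.5 d) = 109.8°.
The Moon trails the Sun by θ/15 = 109.8/15 ≈ 7.32 hours.
06:00 + 7.322 h ≈ 13:19 → 13:20 to the nearest ten minutes.

13:20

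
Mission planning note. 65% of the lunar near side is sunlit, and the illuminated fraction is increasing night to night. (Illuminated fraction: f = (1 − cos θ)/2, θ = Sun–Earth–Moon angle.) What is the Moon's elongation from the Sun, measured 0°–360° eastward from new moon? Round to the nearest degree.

107°

cos θ = 1 − 2f = -0.300, giving a principal value of 107.5°.
Waxing ⇒ before full, so θ = 107.5°.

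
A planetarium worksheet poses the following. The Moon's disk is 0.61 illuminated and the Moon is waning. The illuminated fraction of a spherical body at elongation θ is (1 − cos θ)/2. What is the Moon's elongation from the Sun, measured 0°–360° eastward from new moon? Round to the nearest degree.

257°

Invert f = (1 − cos θ)/2 to get cos θ = 1 − 2(0.61) = -0.220, hence θ₀ = arccos -0.220 = 102.7°.
A waning Moon lies in 180°–360°, so θ = 360° − 102.7° = 257.3°.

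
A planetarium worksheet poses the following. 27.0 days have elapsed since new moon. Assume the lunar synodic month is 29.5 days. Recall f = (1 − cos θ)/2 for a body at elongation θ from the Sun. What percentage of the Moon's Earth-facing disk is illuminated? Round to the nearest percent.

7%

Phase angle: θ = 360°·(27.0 d)/(29.5 d) = 329.5°.
Illuminated fraction = (1 − cos 329.5°)/2 = (1 − 0.862)/2 ≈ 0.069, so 7%.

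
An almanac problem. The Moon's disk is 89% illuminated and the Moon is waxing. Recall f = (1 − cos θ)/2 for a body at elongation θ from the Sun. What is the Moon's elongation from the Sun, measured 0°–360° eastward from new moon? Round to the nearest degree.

From f = (1 − cos θ)/2: cos θ = 1 − 2×0.89 = -0.780; arccos → 141.3°.
Before full moon the principal value applies: θ = 141.3°.

141°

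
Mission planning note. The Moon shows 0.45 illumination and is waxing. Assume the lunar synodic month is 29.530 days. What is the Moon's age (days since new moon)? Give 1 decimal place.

Invert f = (1 − cos θ)/2 to get cos θ = 1 − 2(0.45) = 0.100, hence θ₀ = arccos 0.100 = 84.3°.
Waxing ⇒ before full, so θ = 84.3°.
At 360°/29.530 d per day, 84.3° corresponds to 6.91 days.

6.9 days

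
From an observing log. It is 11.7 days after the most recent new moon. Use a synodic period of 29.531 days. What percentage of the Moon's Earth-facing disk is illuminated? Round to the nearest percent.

Elongation θ = 360° × 11.7/29.531 ≈ 142.6°.
With cos θ = (-0.795), the lit fraction is (1 − (-0.795))/2 ≈ 0.897, so 90%.

90%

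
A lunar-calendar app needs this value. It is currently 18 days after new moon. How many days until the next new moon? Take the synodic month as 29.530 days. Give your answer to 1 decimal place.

The next new moon completes the synodic month: 29.530 − 18 = 11.530 days.

11.5 days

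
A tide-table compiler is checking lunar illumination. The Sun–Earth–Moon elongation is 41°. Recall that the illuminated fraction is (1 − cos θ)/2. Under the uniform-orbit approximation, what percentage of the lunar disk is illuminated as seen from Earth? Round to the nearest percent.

12%

cos 41° = 0.755, so f = (1 − 0.755)/2 = 0.123, i.e. 12%.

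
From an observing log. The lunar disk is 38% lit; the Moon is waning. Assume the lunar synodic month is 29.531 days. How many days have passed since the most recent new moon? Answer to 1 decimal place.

cos θ = 1 − 2f = 0.240, giving a principal value of 76.1°.
Waning ⇒ past full, so θ = 360° − 76.1° = 283.9°.
At 360°/29.531 d per day, 283.9° corresponds to 23.29 days.

23.3 days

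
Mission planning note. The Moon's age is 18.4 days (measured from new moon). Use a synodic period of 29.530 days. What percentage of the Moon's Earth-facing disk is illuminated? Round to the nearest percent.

The Moon has covered 18.4/29.530 of its cycle, so θ ≈ 360° × 18.4/29.530 = 224.3°.
With cos θ = (-0.716), the lit fraction is (1 − (-0.716))/2 ≈ 0.858, so 86%.

86%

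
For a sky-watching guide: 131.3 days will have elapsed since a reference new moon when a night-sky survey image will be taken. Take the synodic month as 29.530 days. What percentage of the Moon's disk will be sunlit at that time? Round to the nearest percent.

Reduce mod P: 131.3 − 4×29.530 = 13.18 d into the current lunation.
Elongation θ = 360° × 13.18/29.530 ≈ 160.7°.
Illuminated fraction = (1 − cos 160.7°)/2 = (1 − (-0.944))/2 ≈ 0.972, so 97%.

97%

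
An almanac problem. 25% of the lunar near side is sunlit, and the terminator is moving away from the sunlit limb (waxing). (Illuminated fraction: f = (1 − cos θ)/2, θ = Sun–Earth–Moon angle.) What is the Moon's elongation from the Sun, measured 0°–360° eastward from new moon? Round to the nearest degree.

From f = (1 − cos θ)/2: cos θ = 1 − 2×0.25 = 0.500; arccos → 60.0°.
The Moon is waxing (0°–180°), so θ = 60.0° directly.

60°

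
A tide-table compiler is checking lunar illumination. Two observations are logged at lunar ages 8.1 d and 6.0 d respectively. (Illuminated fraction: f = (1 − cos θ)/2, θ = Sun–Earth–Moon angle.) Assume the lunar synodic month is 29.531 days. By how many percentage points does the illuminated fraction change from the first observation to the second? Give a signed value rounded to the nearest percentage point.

First observation: θ = 360°·8.1/29.531 = 98.7°, so f = 0.576.
Second observation: θ = 73.1°, f = 0.355.
Δf = 0.355 − 0.576 = -0.221, i.e. -22 pp.

-22 percentage points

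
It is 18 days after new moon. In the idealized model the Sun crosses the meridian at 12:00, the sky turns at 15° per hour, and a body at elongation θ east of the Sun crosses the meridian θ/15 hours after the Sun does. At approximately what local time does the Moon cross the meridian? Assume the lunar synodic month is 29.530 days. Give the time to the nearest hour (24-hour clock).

Elongation θ = 360° × 18/29.530 ≈ 219.4°.
Delay after the Sun = 219.4° / (15°/h) ≈ 14.63 h.
12:00 + 14.63 h ≈ 02:38 → 03:00 to the nearest hour.

03:00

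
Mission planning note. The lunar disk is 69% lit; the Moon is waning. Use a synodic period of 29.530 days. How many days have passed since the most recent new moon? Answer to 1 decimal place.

20.3 days

cos θ = 1 − 2f = -0.380, giving a principal value of 112.3°.
Since the Moon is past full (waning), take the reflex angle: θ = 360° − 112.3° = 247.7°.
At 360°/29.530 d per day, 247.7° corresponds to 20.32 days.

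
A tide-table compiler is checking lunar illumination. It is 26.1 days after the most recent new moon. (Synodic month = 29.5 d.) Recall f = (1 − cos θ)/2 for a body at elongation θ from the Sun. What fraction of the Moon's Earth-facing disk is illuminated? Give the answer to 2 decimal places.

Phase angle: θ = 360°·(26.1 d)/(29.5 d) = 318.5°.
With cos θ = 0.749, the lit fraction is (1 − 0.749)/2 ≈ 0.125.

0.13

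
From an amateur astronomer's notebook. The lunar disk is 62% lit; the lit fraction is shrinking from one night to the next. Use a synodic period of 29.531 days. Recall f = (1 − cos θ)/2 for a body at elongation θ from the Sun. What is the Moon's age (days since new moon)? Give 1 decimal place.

Invert f = (1 − cos θ)/2 to get cos θ = 1 − 2(0.62) = -0.240, hence θ₀ = arccos -0.240 = 103.9°.
Waning ⇒ past full, so θ = 360° − 103.9° = 256.1°.
At 360°/29.531 d per day, 256.1° corresponds to 21.01 days.

21.0 days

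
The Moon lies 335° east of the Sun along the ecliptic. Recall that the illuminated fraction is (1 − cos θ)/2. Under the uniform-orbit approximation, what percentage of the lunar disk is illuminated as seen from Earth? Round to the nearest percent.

5%

Half-versine of 335°: (1 − 0.906)/2 = 0.047, i.e. 5%.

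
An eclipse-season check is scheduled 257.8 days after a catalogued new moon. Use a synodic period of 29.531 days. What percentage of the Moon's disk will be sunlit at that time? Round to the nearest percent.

257.8 d spans 8 complete synodic months (8 × 29.531 = 236.25 d) plus 21.55 d.
The Moon has covered 21.55/29.531 of its cycle, so θ ≈ 360° × 21.55/29.531 = 262.7°.
cos 262.7° = (-0.127), so f = (1 − (-0.127))/2 = 0.563, so 56%.

56%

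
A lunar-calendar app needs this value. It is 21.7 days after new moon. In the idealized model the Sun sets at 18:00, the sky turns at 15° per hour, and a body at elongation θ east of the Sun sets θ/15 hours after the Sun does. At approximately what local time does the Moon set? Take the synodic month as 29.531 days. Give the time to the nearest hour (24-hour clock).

12:00

Phase angle: θ = 360°·(21.7 d)/(29.531 d) = 264.5°.
At 15° of sky rotation per hour, 264.5° corresponds to a 17.64 h lag.
18:00 + 17.64 h ≈ 11:38 → 12:00 to the nearest hour.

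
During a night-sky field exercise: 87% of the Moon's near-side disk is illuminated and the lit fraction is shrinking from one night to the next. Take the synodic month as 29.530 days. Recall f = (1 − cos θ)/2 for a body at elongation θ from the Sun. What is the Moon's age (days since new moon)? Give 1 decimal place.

18.2 days

cos θ = 1 − 2f = -0.740, giving a principal value of 137.7°.
A waning Moon lies in 180°–360°, so θ = 360° − 137.7° = 222.3°.
That fraction of the synodic month is 222.3/360 × 29.530 d ≈ 18.23 d.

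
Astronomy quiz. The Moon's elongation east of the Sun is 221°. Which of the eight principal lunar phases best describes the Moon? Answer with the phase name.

waning gibbous

221° lies in the waning gibbous sector of the 8-phase cycle.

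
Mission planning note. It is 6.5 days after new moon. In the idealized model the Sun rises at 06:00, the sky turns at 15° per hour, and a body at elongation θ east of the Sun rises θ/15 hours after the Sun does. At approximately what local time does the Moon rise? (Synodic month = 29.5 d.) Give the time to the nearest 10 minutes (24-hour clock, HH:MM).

11:20

Phase angle: θ = 360°·(6.5 d)/(29.5 d) = 79.3°.
The Moon trails the Sun by θ/15 = 79.3/15 ≈ 5.29 hours.
06:00 + 5.288 h ≈ 11:17 → 11:20 to the nearest ten minutes.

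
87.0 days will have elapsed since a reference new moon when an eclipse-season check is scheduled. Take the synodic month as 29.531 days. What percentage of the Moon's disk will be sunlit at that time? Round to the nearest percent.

Reduce mod P: 87.0 − 2×29.531 = 27.94 d into the current lunation.
Elongation θ = 360° × 27.94/29.531 ≈ 340.6°.
cos 340.6° = 0.943, so f = (1 − 0.943)/2 = 0.028, so 3%.

3%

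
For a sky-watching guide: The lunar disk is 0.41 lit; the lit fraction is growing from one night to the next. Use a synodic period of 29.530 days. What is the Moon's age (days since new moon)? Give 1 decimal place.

Invert f = (1 − cos θ)/2 to get cos θ = 1 − 2(0.41) = 0.180, hence θ₀ = arccos 0.180 = 79.6°.
Before full moon the principal value applies: θ = 79.6°.
That fraction of the synodic month is 79.6/360 × 29.530 d ≈ 6.53 d.

6.5 days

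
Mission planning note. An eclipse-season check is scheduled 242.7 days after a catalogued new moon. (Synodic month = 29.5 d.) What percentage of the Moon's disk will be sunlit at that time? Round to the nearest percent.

242.7 d spans 8 complete synodic months (8 × 29.5 = 236.00 d) plus 6.70 d.
The Moon has covered 6.70/29.5 of its cycle, so θ ≈ 360° × 6.70/29.5 = 81.8°.
With cos θ = 0.143, the lit fraction is (1 − 0.143)/2 ≈ 0.428, so 43%.

43%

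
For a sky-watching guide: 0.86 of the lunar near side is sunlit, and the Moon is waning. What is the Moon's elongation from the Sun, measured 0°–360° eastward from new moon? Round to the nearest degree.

224°

From f = (1 − cos θ)/2: cos θ = 1 − 2×0.86 = -0.720; arccos → 136.1°.
A waning Moon lies in 180°–360°, so θ = 360° − 136.1° = 223.9°.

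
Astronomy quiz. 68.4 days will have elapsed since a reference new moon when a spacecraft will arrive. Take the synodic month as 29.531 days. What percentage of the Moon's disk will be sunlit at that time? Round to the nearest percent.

70%

68.4 d spans 2 complete synodic months (2 × 29.531 = 59.06 d) plus 9.34 d.
The Moon has covered 9.34/29.531 of its cycle, so θ ≈ 360° × 9.34/29.531 = 113.8°.
With cos θ = (-0.404), the lit fraction is (1 − (-0.404))/2 ≈ 0.702, so 70%.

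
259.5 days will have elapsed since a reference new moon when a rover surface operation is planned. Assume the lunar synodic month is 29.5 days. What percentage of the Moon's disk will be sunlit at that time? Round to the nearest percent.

259.5/29.5 = 8.797 lunations, so 8 complete cycles and 23.50 d into the next.
Elongation θ = 360° × 23.50/29.5 ≈ 286.8°.
cos 286.8° = 0.289, so f = (1 − 0.289)/2 = 0.356, so 36%.

36%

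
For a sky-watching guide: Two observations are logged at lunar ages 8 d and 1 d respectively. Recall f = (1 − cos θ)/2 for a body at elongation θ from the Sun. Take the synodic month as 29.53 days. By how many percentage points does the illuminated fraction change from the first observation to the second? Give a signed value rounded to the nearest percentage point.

-55 percentage points

First observation: θ = 360°·8/29.53 = 97.5°, so f = 0.566.
Second observation: θ = 12.2°, f = 0.011.
Δf = 0.011 − 0.566 = -0.554, i.e. -55 pp.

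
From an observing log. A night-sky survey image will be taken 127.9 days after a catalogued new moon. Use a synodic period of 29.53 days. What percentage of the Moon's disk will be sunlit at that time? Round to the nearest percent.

74%

127.9 d spans 4 complete synodic months (4 × 29.53 = 118.12 d) plus 9.78 d.
Elongation θ = 360° × 9.78/29.53 ≈ 119.2°.
Illuminated fraction = (1 − cos 119.2°)/2 = (1 − (-0.488))/2 ≈ 0.744, so 74%.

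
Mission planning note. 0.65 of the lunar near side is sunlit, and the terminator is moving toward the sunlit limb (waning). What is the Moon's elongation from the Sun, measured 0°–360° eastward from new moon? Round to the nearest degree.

253°

Invert f = (1 − cos θ)/2 to get cos θ = 1 − 2(0.65) = -0.300, hence θ₀ = arccos -0.300 = 107.5°.
Since the Moon is past full (waning), take the reflex angle: θ = 360° − 107.5° = 252.5°.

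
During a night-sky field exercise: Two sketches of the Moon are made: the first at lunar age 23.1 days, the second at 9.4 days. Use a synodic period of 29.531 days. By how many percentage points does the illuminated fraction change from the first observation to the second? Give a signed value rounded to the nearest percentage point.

θ₁ = 360° × 23.1/29.531 = 281.6°, f₁ = (1 − cos θ₁)/2 = 0.399.
θ₂ = 360° × 9.4/29.531 = 114.6°, f₂ = (1 − cos θ₂)/2 = 0.708.
Change = f₂ − f₁ = +0.309 → +31 percentage points.

+31 percentage points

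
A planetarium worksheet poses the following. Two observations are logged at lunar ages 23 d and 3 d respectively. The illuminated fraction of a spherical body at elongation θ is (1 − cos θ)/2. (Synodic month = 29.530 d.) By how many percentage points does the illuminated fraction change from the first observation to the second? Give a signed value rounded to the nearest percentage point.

-31 percentage points

θ₁ = 360° × 23/29.530 = 280.4°, f₁ = (1 − cos θ₁)/2 = 0.410.
θ₂ = 360° × 3/29.530 = 36.6°, f₂ = (1 − cos θ₂)/2 = 0.098.
Change = f₂ − f₁ = -0.311 → -31 percentage points.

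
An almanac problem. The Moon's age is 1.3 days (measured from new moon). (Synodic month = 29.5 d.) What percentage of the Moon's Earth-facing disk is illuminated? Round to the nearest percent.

Phase angle: θ = 360°·(1.3 d)/(29.5 d) = 15.9°.
With cos θ = 0.962, the lit fraction is (1 − 0.962)/2 ≈ 0.019, so 2%.

2%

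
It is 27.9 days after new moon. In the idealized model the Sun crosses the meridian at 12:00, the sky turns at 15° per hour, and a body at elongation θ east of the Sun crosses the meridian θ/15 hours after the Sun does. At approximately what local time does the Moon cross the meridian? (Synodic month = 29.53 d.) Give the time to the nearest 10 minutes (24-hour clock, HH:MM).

The Moon has covered 27.9/29.53 of its cycle, so θ ≈ 360° × 27.9/29.53 = 340.1°.
The Moon trails the Sun by θ/15 = 340.1/15 ≈ 22.68 hours.
12:00 + 22.675 h ≈ 10:41 → 10:40 to the nearest ten minutes.

10:40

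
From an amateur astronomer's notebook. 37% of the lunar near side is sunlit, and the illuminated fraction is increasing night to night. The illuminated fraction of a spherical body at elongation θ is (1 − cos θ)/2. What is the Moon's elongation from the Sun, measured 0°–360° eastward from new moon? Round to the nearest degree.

Invert f = (1 − cos θ)/2 to get cos θ = 1 − 2(0.37) = 0.260, hence θ₀ = arccos 0.260 = 74.9°.
Waxing ⇒ before full, so θ = 74.9°.

75°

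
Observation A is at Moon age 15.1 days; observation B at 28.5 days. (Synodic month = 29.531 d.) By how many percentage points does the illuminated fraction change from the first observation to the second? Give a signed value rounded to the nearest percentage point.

-99 pp

First observation: θ = 360°·15.1/29.531 = 184.1°, so f = 0.999.
Second observation: θ = 347.4°, f = 0.012.
Δf = 0.012 − 0.999 = -0.987, i.e. -99 pp.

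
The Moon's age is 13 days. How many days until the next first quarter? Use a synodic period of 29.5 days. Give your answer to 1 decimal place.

First quarter occurs at elongation 90°, i.e. at age 29.5 × 90/360 = 7.375 d.
This lunation's first quarter (7.375 d) has passed, so add one period: 36.875 − 13 = 23.875 days.

23.9 days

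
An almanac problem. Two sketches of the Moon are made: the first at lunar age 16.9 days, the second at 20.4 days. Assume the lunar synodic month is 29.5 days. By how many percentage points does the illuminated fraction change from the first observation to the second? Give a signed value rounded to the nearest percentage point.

-27 percentage points

First observation: θ = 360°·16.9/29.5 = 206.2°, so f = 0.948.
Second observation: θ = 248.9°, f = 0.680.
Δf = 0.680 − 0.948 = -0.269, i.e. -27 pp.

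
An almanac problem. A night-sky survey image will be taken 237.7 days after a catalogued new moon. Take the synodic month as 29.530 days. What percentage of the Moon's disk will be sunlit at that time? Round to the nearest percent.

2%

237.7/29.530 = 8.049 lunations, so 8 complete cycles and 1.46 d into the next.
Elongation θ = 360° × 1.46/29.530 ≈ 17.8°.
Illuminated fraction = (1 − cos 17.8°)/2 = (1 − 0.952)/2 ≈ 0.024, so 2%.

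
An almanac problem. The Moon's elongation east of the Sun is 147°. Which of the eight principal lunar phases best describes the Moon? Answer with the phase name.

The waxing gibbous sector spans roughly 112°–158°; 147° falls inside it.

waxing gibbous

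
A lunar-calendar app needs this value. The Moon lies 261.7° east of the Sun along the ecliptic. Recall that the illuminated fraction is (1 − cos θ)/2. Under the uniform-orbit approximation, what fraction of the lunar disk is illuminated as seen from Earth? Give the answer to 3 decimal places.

0.572

f = (1 − cos 261.7°)/2 = (1 − (-0.144))/2 ≈ 0.572.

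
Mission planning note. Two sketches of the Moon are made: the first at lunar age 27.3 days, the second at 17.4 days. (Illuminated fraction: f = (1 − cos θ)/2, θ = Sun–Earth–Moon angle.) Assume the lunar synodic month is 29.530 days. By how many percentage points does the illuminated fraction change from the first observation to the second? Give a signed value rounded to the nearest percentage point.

First observation: θ = 360°·27.3/29.530 = 332.8°, so f = 0.055.
Second observation: θ = 212.1°, f = 0.923.
Δf = 0.923 − 0.055 = +0.868, i.e. +87 pp.

+87 pp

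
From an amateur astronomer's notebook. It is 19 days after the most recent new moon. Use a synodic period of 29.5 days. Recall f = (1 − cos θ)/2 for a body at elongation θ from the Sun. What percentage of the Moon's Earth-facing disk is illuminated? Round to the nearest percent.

Phase angle: θ = 360°·(19 d)/(29.5 d) = 231.9°.
cos 231.9° = (-0.618), so f = (1 − (-0.618))/2 = 0.809, so 81%.

81%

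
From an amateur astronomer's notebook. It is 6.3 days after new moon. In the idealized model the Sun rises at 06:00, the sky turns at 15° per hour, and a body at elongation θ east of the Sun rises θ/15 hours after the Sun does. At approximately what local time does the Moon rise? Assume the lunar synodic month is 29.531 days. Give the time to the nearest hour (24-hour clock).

The Moon has covered 6.3/29.531 of its cycle, so θ ≈ 360° × 6.3/29.531 = 76.8°.
The Moon trails the Sun by θ/15 = 76.8/15 ≈ 5.12 hours.
06:00 + 5.12 h ≈ 11:07 → 11:00 to the nearest hour.

11:00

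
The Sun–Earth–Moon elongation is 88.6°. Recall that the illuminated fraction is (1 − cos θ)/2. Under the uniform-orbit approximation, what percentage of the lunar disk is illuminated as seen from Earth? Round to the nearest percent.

49%

f = (1 − cos 88.6°)/2 = (1 − 0.024)/2 ≈ 0.488, i.e. 49%.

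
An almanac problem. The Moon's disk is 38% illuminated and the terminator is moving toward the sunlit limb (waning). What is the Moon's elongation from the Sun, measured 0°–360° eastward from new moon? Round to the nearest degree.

cos θ = 1 − 2f = 0.240, giving a principal value of 76.1°.
A waning Moon lies in 180°–360°, so θ = 360° − 76.1° = 283.9°.

284°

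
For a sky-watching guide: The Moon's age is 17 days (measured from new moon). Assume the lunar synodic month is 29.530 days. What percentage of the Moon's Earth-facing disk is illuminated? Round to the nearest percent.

Elongation θ = 360° × 17/29.530 ≈ 207.2°.
With cos θ = (-0.889), the lit fraction is (1 − (-0.889))/2 ≈ 0.945, so 94%.

94%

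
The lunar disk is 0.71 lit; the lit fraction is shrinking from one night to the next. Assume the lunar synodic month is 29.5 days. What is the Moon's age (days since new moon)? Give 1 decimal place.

20.1 days

cos θ = 1 − 2f = -0.420, giving a principal value of 114.8°.
Since the Moon is past full (waning), take the reflex angle: θ = 360° − 114.8° = 245.2°.
Age = 29.5 × 245.2°/360° ≈ 20.09 days.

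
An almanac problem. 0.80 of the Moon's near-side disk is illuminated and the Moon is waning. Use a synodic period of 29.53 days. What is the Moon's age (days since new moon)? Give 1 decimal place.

Invert f = (1 − cos θ)/2 to get cos θ = 1 − 2(0.80) = -0.600, hence θ₀ = arccos -0.600 = 126.9°.
Since the Moon is past full (waning), take the reflex angle: θ = 360° − 126.9° = 233.1°.
That fraction of the synodic month is 233.1/360 × 29.53 d ≈ 19.12 d.

19.1 days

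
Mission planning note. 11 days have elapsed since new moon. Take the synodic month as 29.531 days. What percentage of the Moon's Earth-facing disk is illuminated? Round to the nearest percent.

Elongation θ = 360° × 11/29.531 ≈ 134.1°.
With cos θ = (-0.696), the lit fraction is (1 − (-0.696))/2 ≈ 0.848, so 85%.

85%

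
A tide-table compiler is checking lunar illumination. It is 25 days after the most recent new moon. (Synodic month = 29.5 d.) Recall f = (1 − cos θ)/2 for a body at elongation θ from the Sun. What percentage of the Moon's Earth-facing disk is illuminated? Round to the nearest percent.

Elongation θ = 360° × 25/29.5 ≈ 305.1°.
With cos θ = 0.575, the lit fraction is (1 − 0.575)/2 ≈ 0.213, so 21%.

21%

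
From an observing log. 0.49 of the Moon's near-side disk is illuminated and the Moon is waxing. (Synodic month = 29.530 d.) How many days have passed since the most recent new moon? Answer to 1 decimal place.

7.3 days

From f = (1 − cos θ)/2: cos θ = 1 − 2×0.49 = 0.020; arccos → 88.9°.
Waxing ⇒ before full, so θ = 88.9°.
At 360°/29.530 d per day, 88.9° corresponds to 7.29 days.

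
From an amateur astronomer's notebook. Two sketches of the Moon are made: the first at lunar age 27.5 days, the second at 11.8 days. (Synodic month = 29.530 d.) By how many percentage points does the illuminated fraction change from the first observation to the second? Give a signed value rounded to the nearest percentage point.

+86 percentage points

θ₁ = 360° × 27.5/29.530 = 335.3°, f₁ = (1 − cos θ₁)/2 = 0.046.
θ₂ = 360° × 11.8/29.530 = 143.9°, f₂ = (1 − cos θ₂)/2 = 0.904.
Change = f₂ − f₁ = +0.858 → +86 percentage points.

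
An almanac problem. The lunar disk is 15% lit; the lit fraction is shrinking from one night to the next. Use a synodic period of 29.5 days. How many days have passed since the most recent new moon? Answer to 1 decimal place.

25.8 days

Invert f = (1 − cos θ)/2 to get cos θ = 1 − 2(0.15) = 0.700, hence θ₀ = arccos 0.700 = 45.6°.
Waning ⇒ past full, so θ = 360° − 45.6° = 314.4°.
That fraction of the synodic month is 314.4/360 × 29.5 d ≈ 25.77 d.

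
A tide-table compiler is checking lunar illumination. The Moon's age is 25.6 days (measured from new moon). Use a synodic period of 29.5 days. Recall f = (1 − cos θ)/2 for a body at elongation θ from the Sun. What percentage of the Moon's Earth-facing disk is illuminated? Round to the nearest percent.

16%

Phase angle: θ = 360°·(25.6 d)/(29.5 d) = 312.4°.
With cos θ = 0.674, the lit fraction is (1 − 0.674)/2 ≈ 0.163, so 16%.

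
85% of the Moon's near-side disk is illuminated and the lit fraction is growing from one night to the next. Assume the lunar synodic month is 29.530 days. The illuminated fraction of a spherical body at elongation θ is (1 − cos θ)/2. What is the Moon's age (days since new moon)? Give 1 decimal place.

Invert f = (1 − cos θ)/2 to get cos θ = 1 − 2(0.85) = -0.700, hence θ₀ = arccos -0.700 = 134.4°.
Before full moon the principal value applies: θ = 134.4°.
At 360°/29.530 d per day, 134.4° corresponds to 11.03 days.

11.0 days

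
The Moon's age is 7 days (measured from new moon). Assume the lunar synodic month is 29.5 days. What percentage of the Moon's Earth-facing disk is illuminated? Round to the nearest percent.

Elongation θ = 360° × 7/29.5 ≈ 85.4°.
Illuminated fraction = (1 − cos 85.4°)/2 = (1 − 0.080)/2 ≈ 0.460, so 46%.

46%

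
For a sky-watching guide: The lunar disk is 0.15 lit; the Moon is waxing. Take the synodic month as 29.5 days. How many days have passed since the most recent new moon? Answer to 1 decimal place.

3.7 days

Invert f = (1 − cos θ)/2 to get cos θ = 1 − 2(0.15) = 0.700, hence θ₀ = arccos 0.700 = 45.6°.
The Moon is waxing (0°–180°), so θ = 45.6° directly.
That fraction of the synodic month is 45.6/360 × 29.5 d ≈ 3.73 d.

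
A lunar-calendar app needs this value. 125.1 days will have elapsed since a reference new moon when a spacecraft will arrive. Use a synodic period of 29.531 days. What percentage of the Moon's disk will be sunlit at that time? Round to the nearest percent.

Reduce mod P: 125.1 − 4×29.531 = 6.98 d into the current lunation.
Elongation θ = 360° × 6.98/29.531 ≈ 85.0°.
With cos θ = 0.086, the lit fraction is (1 − 0.086)/2 ≈ 0.457, so 46%.

46%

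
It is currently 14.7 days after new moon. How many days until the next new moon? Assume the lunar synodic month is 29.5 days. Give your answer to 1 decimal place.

The next new moon completes the synodic month: 29.5 − 14.7 = 14.800 days.

14.8 days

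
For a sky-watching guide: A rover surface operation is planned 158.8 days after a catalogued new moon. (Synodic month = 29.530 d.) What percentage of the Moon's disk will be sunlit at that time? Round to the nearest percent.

158.8 d spans 5 complete synodic months (5 × 29.530 = 147.65 d) plus 11.15 d.
Phase angle: θ = 360°·(11.15 d)/(29.530 d) = 135.9°.
cos 135.9° = (-0.718), so f = (1 − (-0.718))/2 = 0.859, so 86%.

86%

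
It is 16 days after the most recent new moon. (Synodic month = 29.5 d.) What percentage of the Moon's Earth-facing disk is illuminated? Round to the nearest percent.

98%

Phase angle: θ = 360°·(16 d)/(29.5 d) = 195.3°.
With cos θ = (-0.965), the lit fraction is (1 − (-0.965))/2 ≈ 0.982, so 98%.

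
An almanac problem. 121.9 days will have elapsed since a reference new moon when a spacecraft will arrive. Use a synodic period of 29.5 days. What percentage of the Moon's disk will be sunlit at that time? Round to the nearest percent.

16%

Reduce mod P: 121.9 − 4×29.5 = 3.90 d into the current lunation.
Elongation θ = 360° × 3.90/29.5 ≈ 47.6°.
cos 47.6° = 0.674, so f = (1 − 0.674)/2 = 0.163, so 16%.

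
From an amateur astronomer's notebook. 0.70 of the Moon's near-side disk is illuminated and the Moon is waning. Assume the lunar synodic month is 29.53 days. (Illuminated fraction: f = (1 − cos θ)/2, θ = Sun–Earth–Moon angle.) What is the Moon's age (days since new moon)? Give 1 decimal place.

20.2 days

cos θ = 1 − 2f = -0.400, giving a principal value of 113.6°.
Since the Moon is past full (waning), take the reflex angle: θ = 360° − 113.6° = 246.4°.
Age = 29.53 × 246.4°/360° ≈ 20.21 days.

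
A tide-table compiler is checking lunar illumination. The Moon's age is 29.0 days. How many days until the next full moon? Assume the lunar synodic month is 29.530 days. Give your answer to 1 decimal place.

15.3 days

Full moon occurs at elongation 180°, i.e. at age 29.530 × 180/360 = 14.765 d.
Already past this cycle's full moon; the next is at 14.765 + 29.530 = 44.295 d, so 44.295 − 29.0 = 15.295 days.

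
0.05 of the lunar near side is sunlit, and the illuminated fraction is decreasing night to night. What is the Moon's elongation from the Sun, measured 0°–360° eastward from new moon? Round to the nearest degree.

Invert f = (1 − cos θ)/2 to get cos θ = 1 − 2(0.05) = 0.900, hence θ₀ = arccos 0.900 = 25.8°.
A waning Moon lies in 180°–360°, so θ = 360° − 25.8° = 334.2°.

334°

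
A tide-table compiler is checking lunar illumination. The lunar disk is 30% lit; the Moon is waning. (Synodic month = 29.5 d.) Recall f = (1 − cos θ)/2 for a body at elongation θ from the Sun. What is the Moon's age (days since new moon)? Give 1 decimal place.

24.1 days

From f = (1 − cos θ)/2: cos θ = 1 − 2×0.30 = 0.400; arccos → 66.4°.
Since the Moon is past full (waning), take the reflex angle: θ = 360° − 66.4° = 293.6°.
Age = 29.5 × 293.6°/360° ≈ 24.06 days.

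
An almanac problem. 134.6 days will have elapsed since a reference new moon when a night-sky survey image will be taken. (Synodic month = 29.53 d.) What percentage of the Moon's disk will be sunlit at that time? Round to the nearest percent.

Reduce mod P: 134.6 − 4×29.53 = 16.48 d into the current lunation.
Elongation θ = 360° × 16.48/29.53 ≈ 200.9°.
cos 200.9° = (-0.934), so f = (1 − (-0.934))/2 = 0.967, so 97%.

97%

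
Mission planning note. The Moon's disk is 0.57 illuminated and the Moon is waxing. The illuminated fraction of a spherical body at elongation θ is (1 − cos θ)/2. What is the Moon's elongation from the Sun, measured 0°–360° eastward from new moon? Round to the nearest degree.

cos θ = 1 − 2f = -0.140, giving a principal value of 98.0°.
The Moon is waxing (0°–180°), so θ = 98.0° directly.

98°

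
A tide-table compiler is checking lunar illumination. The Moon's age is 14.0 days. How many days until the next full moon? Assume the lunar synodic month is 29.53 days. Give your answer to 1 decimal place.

Full moon is 0.5 of the way through the cycle: age 0.5 × 29.53 = 14.765 d.
So 0.765 days remain (14.765 − 14.0).

0.8 days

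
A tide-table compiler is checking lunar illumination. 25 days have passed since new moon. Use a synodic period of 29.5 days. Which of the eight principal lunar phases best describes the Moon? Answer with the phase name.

At 25/29.5 of the cycle, θ ≈ 305° — the waning crescent range.

waning crescent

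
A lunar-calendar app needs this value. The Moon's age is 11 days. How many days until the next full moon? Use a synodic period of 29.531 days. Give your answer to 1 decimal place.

Full moon occurs at elongation 180°, i.e. at age 29.531 × 180/360 = 14.765 d.
That is 14.765 − 11 = 3.765 days ahead.

3.8 days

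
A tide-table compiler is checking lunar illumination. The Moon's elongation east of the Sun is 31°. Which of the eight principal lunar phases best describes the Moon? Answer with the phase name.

waxing crescent

31° lies in the waxing crescent sector of the 8-phase cycle.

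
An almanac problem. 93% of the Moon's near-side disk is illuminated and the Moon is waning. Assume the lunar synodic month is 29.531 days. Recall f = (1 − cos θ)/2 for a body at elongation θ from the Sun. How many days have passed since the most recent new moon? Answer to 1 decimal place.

17.3 days

Invert f = (1 − cos θ)/2 to get cos θ = 1 − 2(0.93) = -0.860, hence θ₀ = arccos -0.860 = 149.3°.
Since the Moon is past full (waning), take the reflex angle: θ = 360° − 149.3° = 210.7°.
That fraction of the synodic month is 210.7/360 × 29.531 d ≈ 17.28 d.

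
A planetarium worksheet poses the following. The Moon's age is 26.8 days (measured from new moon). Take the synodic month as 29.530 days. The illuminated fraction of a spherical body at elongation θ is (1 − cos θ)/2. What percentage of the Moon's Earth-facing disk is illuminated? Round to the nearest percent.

Elongation θ = 360° × 26.8/29.530 ≈ 326.7°.
cos 326.7° = 0.836, so f = (1 − 0.836)/2 = 0.082, so 8%.

8%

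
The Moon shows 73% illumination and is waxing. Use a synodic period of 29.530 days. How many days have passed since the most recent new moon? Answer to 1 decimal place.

9.6 days

cos θ = 1 − 2f = -0.460, giving a principal value of 117.4°.
Waxing ⇒ before full, so θ = 117.4°.
Age = 29.530 × 117.4°/360° ≈ 9.63 days.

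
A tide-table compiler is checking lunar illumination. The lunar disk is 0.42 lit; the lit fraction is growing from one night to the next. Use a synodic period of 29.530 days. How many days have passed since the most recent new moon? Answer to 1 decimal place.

6.6 days

Invert f = (1 − cos θ)/2 to get cos θ = 1 − 2(0.42) = 0.160, hence θ₀ = arccos 0.160 = 80.8°.
Waxing ⇒ before full, so θ = 80.8°.
That fraction of the synodic month is 80.8/360 × 29.530 d ≈ 6.63 d.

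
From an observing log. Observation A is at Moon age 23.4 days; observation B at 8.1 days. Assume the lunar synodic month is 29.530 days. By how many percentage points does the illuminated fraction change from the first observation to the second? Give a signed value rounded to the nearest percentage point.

θ₁ = 360° × 23.4/29.530 = 285.3°, f₁ = (1 − cos θ₁)/2 = 0.368.
θ₂ = 360° × 8.1/29.530 = 98.7°, f₂ = (1 − cos θ₂)/2 = 0.576.
Change = f₂ − f₁ = +0.208 → +21 percentage points.

+21 pp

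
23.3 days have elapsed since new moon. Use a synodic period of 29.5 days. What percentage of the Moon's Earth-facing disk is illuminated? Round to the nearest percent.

Elongation θ = 360° × 23.3/29.5 ≈ 284.3°.
With cos θ = 0.248, the lit fraction is (1 − 0.248)/2 ≈ 0.376, so 38%.

38%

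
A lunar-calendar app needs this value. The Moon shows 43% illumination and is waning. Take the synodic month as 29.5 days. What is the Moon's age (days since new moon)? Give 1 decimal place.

22.8 days

From f = (1 − cos θ)/2: cos θ = 1 − 2×0.43 = 0.140; arccos → 82.0°.
A waning Moon lies in 180°–360°, so θ = 360° − 82.0° = 278.0°.
At 360°/29.5 d per day, 278.0° corresponds to 22.78 days.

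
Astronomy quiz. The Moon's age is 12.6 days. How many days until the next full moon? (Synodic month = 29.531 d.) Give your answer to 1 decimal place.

2.2 days

Full moon is 0.5 of the way through the cycle: age 0.5 × 29.531 = 14.765 d.
So 2.165 days remain (14.765 − 12.6).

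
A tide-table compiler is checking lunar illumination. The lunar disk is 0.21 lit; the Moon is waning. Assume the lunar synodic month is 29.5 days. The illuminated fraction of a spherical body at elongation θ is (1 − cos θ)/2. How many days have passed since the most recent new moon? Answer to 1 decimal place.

Invert f = (1 − cos θ)/2 to get cos θ = 1 − 2(0.21) = 0.580, hence θ₀ = arccos 0.580 = 54.5°.
Waning ⇒ past full, so θ = 360° − 54.5° = 305.5°.
At 360°/29.5 d per day, 305.5° corresponds to 25.03 days.

25.0 days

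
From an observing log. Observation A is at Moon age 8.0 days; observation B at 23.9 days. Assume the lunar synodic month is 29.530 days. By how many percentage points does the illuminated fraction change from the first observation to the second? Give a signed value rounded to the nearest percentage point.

-25 percentage points

θ₁ = 360° × 8.0/29.530 = 97.5°, f₁ = (1 − cos θ₁)/2 = 0.566.
θ₂ = 360° × 23.9/29.530 = 291.4°, f₂ = (1 − cos θ₂)/2 = 0.318.
Change = f₂ − f₁ = -0.248 → -25 percentage points.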